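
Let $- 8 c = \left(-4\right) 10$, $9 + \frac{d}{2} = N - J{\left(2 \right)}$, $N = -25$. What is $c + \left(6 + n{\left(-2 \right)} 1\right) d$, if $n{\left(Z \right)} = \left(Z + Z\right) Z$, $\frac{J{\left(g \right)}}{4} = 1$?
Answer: $-1059$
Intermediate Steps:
$J{\left(g \right)} = 4$ ($J{\left(g \right)} = 4 \cdot 1 = 4$)
$n{\left(Z \right)} = 2 Z^{2}$ ($n{\left(Z \right)} = 2 Z Z = 2 Z^{2}$)
$d = -76$ ($d = -18 + 2 \left(-25 - 4\right) = -18 + 2 \left(-29\right) = -18 - 58 = -76$)
$c = 5$ ($c = - \frac{\left(-4\right) 10}{8} = \left(- \frac{1}{8}\right) \left(-40\right) = 5$)
$c + \left(6 + n{\left(-2 \right)} 1\right) d = 5 + \left(6 + 2 \left(-2\right)^{2} \cdot 1\right) \left(-76\right) = 5 + \left(6 + 2 \cdot 4 \cdot 1\right) \left(-76\right) = 5 + \left(6 + 8 \cdot 1\right) \left(-76\right) = 5 + \left(6 + 8\right) \left(-76\right) = 5 + 14 \left(-76\right) = 5 - 1064 = -1059$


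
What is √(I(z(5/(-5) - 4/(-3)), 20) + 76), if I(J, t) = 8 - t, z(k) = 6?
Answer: 8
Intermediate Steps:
√(I(z(5/(-5) - 4/(-3)), 20) + 76) = √((8 - 1*20) + 76) = √((8 - 20) + 76) = √(-12 + 76) = √64 = 8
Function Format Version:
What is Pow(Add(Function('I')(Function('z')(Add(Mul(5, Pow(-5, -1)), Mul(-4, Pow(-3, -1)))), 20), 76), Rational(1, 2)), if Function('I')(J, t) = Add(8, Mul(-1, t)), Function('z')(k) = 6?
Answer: 8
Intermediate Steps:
Pow(Add(Function('I')(Function('z')(Add(Mul(5, Pow(-5, -1)), Mul(-4, Pow(-3, -1)))), 20), 76), Rational(1, 2)) = Pow(Add(Add(8, Mul(-1, 20)), 76), Rational(1, 2)) = Pow(Add(Add(8, -20), 76), Rational(1, 2)) = Pow(Add(-12, 76), Rational(1, 2)) = Pow(64, Rational(1, 2)) = 8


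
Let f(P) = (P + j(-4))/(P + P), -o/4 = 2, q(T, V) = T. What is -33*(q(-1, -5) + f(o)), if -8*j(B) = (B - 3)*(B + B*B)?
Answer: 1221/32 ≈ 38.156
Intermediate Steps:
j(B) = -(-3 + B)*(B + B²)/8 (j(B) = -(B - 3)*(B + B*B)/8 = -(-3 + B)*(B + B²)/8)
o = -8 (o = -4*2 = -8)
f(P) = (21/2 + P)/(2*P) (f(P) = (P + (⅛)*(-4)*(3 - 1*(-4)² + 2*(-4)))/(P + P) = (P + (⅛)*(-4)*(3 - 1*16 - 8))/((2*P)) = (P + (⅛)*(-4)*(3 - 16 - 8))*(1/(2*P)) = (P + (⅛)*(-4)*(-21))*(1/(2*P)) = (P + 21/2)*(1/(2*P)) = (21/2 + P)*(1/(2*P)) = (21/2 + P)/(2*P))
-33*(q(-1, -5) + f(o)) = -33*(-1 + (¼)*(21 + 2*(-8))/(-8)) = -33*(-1 + (¼)*(-⅛)*(21 - 16)) = -33*(-1 + (¼)*(-⅛)*5) = -33*(-1 - 5/32) = -33*(-37/32) = 1221/32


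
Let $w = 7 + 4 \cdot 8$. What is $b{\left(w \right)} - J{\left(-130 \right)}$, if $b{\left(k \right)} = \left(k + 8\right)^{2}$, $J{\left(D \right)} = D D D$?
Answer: $2199209$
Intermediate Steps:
$w = 39$ ($w = 7 + 32 = 39$)
$J{\left(D \right)} = D^{3}$ ($J{\left(D \right)} = D^{2} D = D^{3}$)
$b{\left(k \right)} = \left(8 + k\right)^{2}$
$b{\left(w \right)} - J{\left(-130 \right)} = \left(8 + 39\right)^{2} - \left(-130\right)^{3} = 47^{2} - -2197000 = 2209 + 2197000 = 2199209$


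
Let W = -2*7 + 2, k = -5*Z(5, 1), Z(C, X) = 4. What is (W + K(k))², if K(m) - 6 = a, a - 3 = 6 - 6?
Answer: 9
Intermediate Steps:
a = 3 (a = 3 + (6 - 6) = 3 + 0 = 3)
k = -20 (k = -5*4 = -20)
K(m) = 9 (K(m) = 6 + 3 = 9)
W = -12 (W = -14 + 2 = -12)
(W + K(k))² = (-12 + 9)² = (-3)² = 9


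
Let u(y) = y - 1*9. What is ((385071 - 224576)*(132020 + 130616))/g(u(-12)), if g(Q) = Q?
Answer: -42151764820/21 ≈ -2.0072e+9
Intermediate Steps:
u(y) = -9 + y (u(y) = y - 9 = -9 + y)
((385071 - 224576)*(132020 + 130616))/g(u(-12)) = ((385071 - 224576)*(132020 + 130616))/(-9 - 12) = (160495*262636)/(-21) = 42151764820*(-1/21) = -42151764820/21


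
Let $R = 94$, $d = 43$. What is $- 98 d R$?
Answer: $-396116$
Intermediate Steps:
$- 98 d R = \left(-98\right) 43 \cdot 94 = \left(-4214\right) 94 = -396116$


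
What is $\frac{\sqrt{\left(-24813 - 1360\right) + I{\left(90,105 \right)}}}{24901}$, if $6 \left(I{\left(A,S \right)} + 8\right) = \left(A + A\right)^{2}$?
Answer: $\frac{3 i \sqrt{2309}}{24901} \approx 0.0057892 i$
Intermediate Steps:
$I{\left(A,S \right)} = -8 + \frac{2 A^{2}}{3}$ ($I{\left(A,S \right)} = -8 + \frac{\left(A + A\right)^{2}}{6} = -8 + \frac{\left(2 A\right)^{2}}{6} = -8 + \frac{4 A^{2}}{6} = -8 + \frac{2 A^{2}}{3}$)
$\frac{\sqrt{\left(-24813 - 1360\right) + I{\left(90,105 \right)}}}{24901} = \frac{\sqrt{\left(-24813 - 1360\right) - \left(8 - \frac{2 \cdot 90^{2}}{3}\right)}}{24901} = \sqrt{-26173 + \left(-8 + \frac{2}{3} \cdot 8100\right)} \frac{1}{24901} = \sqrt{-26173 + \left(-8 + 5400\right)} \frac{1}{24901} = \sqrt{-26173 + 5392} \cdot \frac{1}{24901} = \sqrt{-20781} \cdot \frac{1}{24901} = 3 i \sqrt{2309} \cdot \frac{1}{24901} = \frac{3 i \sqrt{2309}}{24901}$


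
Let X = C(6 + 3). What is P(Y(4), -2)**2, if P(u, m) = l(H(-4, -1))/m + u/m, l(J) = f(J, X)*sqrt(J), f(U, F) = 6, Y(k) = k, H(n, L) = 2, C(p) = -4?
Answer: 22 + 12*sqrt(2) ≈ 38.971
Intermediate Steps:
X = -4
l(J) = 6*sqrt(J)
P(u, m) = u/m + 6*sqrt(2)/m (P(u, m) = (6*sqrt(2))/m + u/m = 6*sqrt(2)/m + u/m = u/m + 6*sqrt(2)/m)
P(Y(4), -2)**2 = ((4 + 6*sqrt(2))/(-2))**2 = (-(4 + 6*sqrt(2))/2)**2 = (-2 - 3*sqrt(2))**2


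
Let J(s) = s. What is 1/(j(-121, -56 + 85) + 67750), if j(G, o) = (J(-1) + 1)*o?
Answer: 1/67750 ≈ 1.4760e-5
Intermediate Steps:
j(G, o) = 0 (j(G, o) = (-1 + 1)*o = 0*o = 0)
1/(j(-121, -56 + 85) + 67750) = 1/(0 + 67750) = 1/67750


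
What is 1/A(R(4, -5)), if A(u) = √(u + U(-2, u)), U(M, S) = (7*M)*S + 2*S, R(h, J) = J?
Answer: √55/55 ≈ 0.13484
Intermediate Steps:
U(M, S) = 2*S + 7*M*S (U(M, S) = 7*M*S + 2*S = 2*S + 7*M*S)
A(u) = √11*√(-u) (A(u) = √(u + u*(2 + 7*(-2))) = √(u + u*(2 - 14)) = √(u + u*(-12)) = √(u - 12*u) = √(-11*u) = √11*√(-u))
1/A(R(4, -5)) = 1/(√11*√(-1*(-5))) = 1/(√11*√5) = 1/(√55) = √55/55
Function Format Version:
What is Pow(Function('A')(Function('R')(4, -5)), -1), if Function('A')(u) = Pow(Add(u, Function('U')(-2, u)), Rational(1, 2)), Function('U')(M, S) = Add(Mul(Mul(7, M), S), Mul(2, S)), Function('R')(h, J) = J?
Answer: Mul(Rational(1, 55), Pow(55, Rational(1, 2))) ≈ 0.13484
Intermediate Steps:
Function('U')(M, S) = Add(Mul(2, S), Mul(7, M, S)) (Function('U')(M, S) = Add(Mul(7, M, S), Mul(2, S)) = Add(Mul(2, S), Mul(7, M, S)))
Function('A')(u) = Mul(Pow(11, Rational(1, 2)), Pow(Mul(-1, u), Rational(1, 2))) (Function('A')(u) = Pow(Add(u, Mul(u, Add(2, Mul(7, -2)))), Rational(1, 2)) = Pow(Add(u, Mul(u, Add(2, -14))), Rational(1, 2)) = Pow(Add(u, Mul(u, -12)), Rational(1, 2)) = Pow(Add(u, Mul(-12, u)), Rational(1, 2)) = Pow(Mul(-11, u), Rational(1, 2)) = Mul(Pow(11, Rational(1, 2)), Pow(Mul(-1, u), Rational(1, 2))))
Pow(Function('A')(Function('R')(4, -5)), -1) = Pow(Mul(Pow(11, Rational(1, 2)), Pow(Mul(-1, -5), Rational(1, 2))), -1) = Pow(Mul(Pow(11, Rational(1, 2)), Pow(5, Rational(1, 2))), -1) = Pow(Pow(55, Rational(1, 2)), -1) = Mul(Rational(1, 55), Pow(55, Rational(1, 2)))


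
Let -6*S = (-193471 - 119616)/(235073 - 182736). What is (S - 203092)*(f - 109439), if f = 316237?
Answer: -6594275664642863/157011 ≈ -4.1999e+10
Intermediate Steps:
S = 313087/314022 (S = -(-193471 - 119616)/(6*(235073 - 182736)) = -(-313087)/(6*52337) = -⅙*(-313087/52337) = 313087/314022 ≈ 0.99702)
(S - 203092)*(f - 109439) = (313087/314022 - 203092)*(316237 - 109439) = -63775042937/314022*206798 = -6594275664642863/157011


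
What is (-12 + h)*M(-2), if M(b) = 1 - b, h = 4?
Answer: -24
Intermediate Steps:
(-12 + h)*M(-2) = (-12 + 4)*(1 - 1*(-2)) = -8*(1 + 2) = -8*3 = -24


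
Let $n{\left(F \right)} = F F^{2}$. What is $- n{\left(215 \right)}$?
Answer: $-9938375$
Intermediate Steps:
$n{\left(F \right)} = F^{3}$
$- n{\left(215 \right)} = - 215^{3} = \left(-1\right) 9938375 = -9938375$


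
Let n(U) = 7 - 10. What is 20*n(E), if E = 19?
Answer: -60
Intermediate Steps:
n(U) = -3
20*n(E) = 20*(-3) = -60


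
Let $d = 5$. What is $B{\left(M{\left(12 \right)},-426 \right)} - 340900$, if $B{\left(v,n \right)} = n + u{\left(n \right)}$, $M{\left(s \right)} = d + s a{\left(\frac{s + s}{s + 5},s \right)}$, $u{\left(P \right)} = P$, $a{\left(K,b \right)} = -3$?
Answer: $-341752$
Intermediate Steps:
$M{\left(s \right)} = 5 - 3 s$ ($M{\left(s \right)} = 5 + s \left(-3\right) = 5 - 3 s$)
$B{\left(v,n \right)} = 2 n$ ($B{\left(v,n \right)} = n + n = 2 n$)
$B{\left(M{\left(12 \right)},-426 \right)} - 340900 = 2 \left(-426\right) - 340900 = -852 - 340900 = -341752$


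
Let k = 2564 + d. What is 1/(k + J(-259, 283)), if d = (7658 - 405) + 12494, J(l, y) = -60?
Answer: 1/22251 ≈ 4.4942e-5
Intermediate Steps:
d = 19747 (d = 7253 + 12494 = 19747)
k = 22311 (k = 2564 + 19747 = 22311)
1/(k + J(-259, 283)) = 1/(22311 - 60) = 1/22251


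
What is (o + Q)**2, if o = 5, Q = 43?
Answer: 2304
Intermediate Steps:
(o + Q)**2 = (5 + 43)**2 = 48**2 = 2304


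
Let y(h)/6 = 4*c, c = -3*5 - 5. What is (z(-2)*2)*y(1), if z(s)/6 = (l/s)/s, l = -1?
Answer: 1440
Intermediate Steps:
c = -20 (c = -15 - 5 = -20)
y(h) = -480 (y(h) = 6*(4*(-20)) = 6*(-80) = -480)
z(s) = -6/s² (z(s) = 6*((-1/s)/s) = 6*(-1/s²) = -6/s²)
(z(-2)*2)*y(1) = (-6/(-2)²*2)*(-480) = (-6*¼*2)*(-480) = -3/2*2*(-480) = -3*(-480) = 1440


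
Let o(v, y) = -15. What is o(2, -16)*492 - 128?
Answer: -7508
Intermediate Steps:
o(2, -16)*492 - 128 = -15*492 - 128 = -7380 - 128 = -7508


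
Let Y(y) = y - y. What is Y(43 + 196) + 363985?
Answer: 363985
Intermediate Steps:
Y(y) = 0
Y(43 + 196) + 363985 = 0 + 363985 = 363985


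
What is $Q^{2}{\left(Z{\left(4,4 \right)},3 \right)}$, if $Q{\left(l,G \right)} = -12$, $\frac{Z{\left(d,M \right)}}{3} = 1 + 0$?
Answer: $144$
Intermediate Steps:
$Z{\left(d,M \right)} = 3$ ($Z{\left(d,M \right)} = 3 \left(1 + 0\right) = 3 \cdot 1 = 3$)
$Q^{2}{\left(Z{\left(4,4 \right)},3 \right)} = \left(-12\right)^{2} = 144$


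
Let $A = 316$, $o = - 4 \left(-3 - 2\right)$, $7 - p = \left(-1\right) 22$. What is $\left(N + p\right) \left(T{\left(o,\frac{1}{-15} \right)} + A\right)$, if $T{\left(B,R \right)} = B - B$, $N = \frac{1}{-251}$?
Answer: $\frac{2299848}{251} \approx 9162.7$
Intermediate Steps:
$N = - \frac{1}{251} \approx -0.0039841$
$p = 29$ ($p = 7 - \left(-1\right) 22 = 7 - -22 = 7 + 22 = 29$)
$o = 20$ ($o = \left(-4\right) \left(-5\right) = 20$)
$T{\left(B,R \right)} = 0$
$\left(N + p\right) \left(T{\left(o,\frac{1}{-15} \right)} + A\right) = \left(- \frac{1}{251} + 29\right) \left(0 + 316\right) = \frac{7278}{251} \cdot 316 = \frac{2299848}{251}$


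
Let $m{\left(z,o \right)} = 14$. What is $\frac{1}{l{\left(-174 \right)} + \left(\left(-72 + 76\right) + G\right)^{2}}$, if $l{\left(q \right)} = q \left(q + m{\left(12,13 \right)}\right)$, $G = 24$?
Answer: $\frac{1}{28624} \approx 3.4936 \cdot 10^{-5}$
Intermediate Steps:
$l{\left(q \right)} = q \left(14 + q\right)$ ($l{\left(q \right)} = q \left(q + 14\right) = q \left(14 + q\right)$)
$\frac{1}{l{\left(-174 \right)} + \left(\left(-72 + 76\right) + G\right)^{2}} = \frac{1}{- 174 \left(14 - 174\right) + \left(\left(-72 + 76\right) + 24\right)^{2}} = \frac{1}{\left(-174\right) \left(-160\right) + \left(4 + 24\right)^{2}} = \frac{1}{27840 + 28^{2}} = \frac{1}{27840 + 784} = \frac{1}{28624}$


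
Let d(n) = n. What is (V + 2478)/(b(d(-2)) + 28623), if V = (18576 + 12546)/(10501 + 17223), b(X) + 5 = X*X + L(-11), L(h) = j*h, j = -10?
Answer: 34365597/398282984 ≈ 0.086284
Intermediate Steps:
L(h) = -10*h
b(X) = 105 + X² (b(X) = -5 + (X*X - 10*(-11)) = -5 + (X² + 110) = -5 + (110 + X²) = 105 + X²)
V = 15561/13862 (V = 31122/27724 = 31122*(1/27724) = 15561/13862 ≈ 1.1226)
(V + 2478)/(b(d(-2)) + 28623) = (15561/13862 + 2478)/((105 + (-2)²) + 28623) = 34365597/(13862*((105 + 4) + 28623)) = 34365597/(13862*(109 + 28623)) = (34365597/13862)/28732 = (34365597/13862)*(1/28732) = 34365597/398282984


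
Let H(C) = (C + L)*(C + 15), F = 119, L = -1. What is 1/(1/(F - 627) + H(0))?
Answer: -508/7621 ≈ -0.066658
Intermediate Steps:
H(C) = (-1 + C)*(15 + C) (H(C) = (C - 1)*(C + 15) = (-1 + C)*(15 + C))
1/(1/(F - 627) + H(0)) = 1/(1/(119 - 627) + (-15 + 0² + 14*0)) = 1/(1/(-508) + (-15 + 0 + 0)) = 1/(-1/508 - 15) = 1/(-7621/508) = -508/7621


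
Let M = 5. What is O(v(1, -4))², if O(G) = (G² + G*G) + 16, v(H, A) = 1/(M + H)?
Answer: 83521/324 ≈ 257.78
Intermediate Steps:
v(H, A) = 1/(5 + H)
O(G) = 16 + 2*G² (O(G) = (G² + G²) + 16 = 2*G² + 16 = 16 + 2*G²)
O(v(1, -4))² = (16 + 2*(1/(5 + 1))²)² = (16 + 2*(1/6)²)² = (16 + 2*(⅙)²)² = (16 + 2*(1/36))² = (16 + 1/18)² = (289/18)² = 83521/324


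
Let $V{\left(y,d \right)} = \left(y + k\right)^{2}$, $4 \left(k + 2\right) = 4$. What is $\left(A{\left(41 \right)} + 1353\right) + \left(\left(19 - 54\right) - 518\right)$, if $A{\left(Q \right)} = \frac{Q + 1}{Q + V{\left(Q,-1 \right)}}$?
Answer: $\frac{437614}{547} \approx 800.03$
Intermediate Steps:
$k = -1$ ($k = -2 + \frac{1}{4} \cdot 4 = -2 + 1 = -1$)
$V{\left(y,d \right)} = \left(-1 + y\right)^{2}$ ($V{\left(y,d \right)} = \left(y - 1\right)^{2} = \left(-1 + y\right)^{2}$)
$A{\left(Q \right)} = \frac{1 + Q}{Q + \left(-1 + Q\right)^{2}}$ ($A{\left(Q \right)} = \frac{Q + 1}{Q + \left(-1 + Q\right)^{2}} = \frac{1 + Q}{Q + \left(-1 + Q\right)^{2}}$)
$\left(A{\left(41 \right)} + 1353\right) + \left(\left(19 - 54\right) - 518\right) = \left(\frac{1 + 41}{41 + \left(-1 + 41\right)^{2}} + 1353\right) + \left(\left(19 - 54\right) - 518\right) = \left(\frac{1}{41 + 40^{2}} \cdot 42 + 1353\right) + \left(\left(19 - 54\right) - 518\right) = \left(\frac{1}{41 + 1600} \cdot 42 + 1353\right) - 553 = \left(\frac{1}{1641} \cdot 42 + 1353\right) - 553 = \left(\frac{14}{547} + 1353\right) - 553 = \frac{740105}{547} - 553 = \frac{437614}{547}$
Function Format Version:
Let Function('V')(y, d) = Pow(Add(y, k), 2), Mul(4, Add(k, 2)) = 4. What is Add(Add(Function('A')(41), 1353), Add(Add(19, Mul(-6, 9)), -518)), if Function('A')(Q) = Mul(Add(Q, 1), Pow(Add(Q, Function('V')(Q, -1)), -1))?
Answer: Rational(437614, 547) ≈ 800.03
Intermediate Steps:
k = -1 (k = Add(-2, Mul(Rational(1, 4), 4)) = Add(-2, 1) = -1)
Function('V')(y, d) = Pow(Add(-1, y), 2) (Function('V')(y, d) = Pow(Add(y, -1), 2) = Pow(Add(-1, y), 2))
Function('A')(Q) = Mul(Pow(Add(Q, Pow(Add(-1, Q), 2)), -1), Add(1, Q)) (Function('A')(Q) = Mul(Add(Q, 1), Pow(Add(Q, Pow(Add(-1, Q), 2)), -1)) = Mul(Add(1, Q), Pow(Add(Q, Pow(Add(-1, Q), 2)), -1)) = Mul(Pow(Add(Q, Pow(Add(-1, Q), 2)), -1), Add(1, Q)))
Add(Add(Function('A')(41), 1353), Add(Add(19, Mul(-6, 9)), -518)) = Add(Add(Mul(Pow(Add(41, Pow(Add(-1, 41), 2)), -1), Add(1, 41)), 1353), Add(Add(19, Mul(-6, 9)), -518)) = Add(Add(Mul(Pow(Add(41, Pow(40, 2)), -1), 42), 1353), Add(Add(19, -54), -518)) = Add(Add(Mul(Pow(Add(41, 1600), -1), 42), 1353), Add(-35, -518)) = Add(Add(Mul(Pow(1641, -1), 42), 1353), -553) = Add(Add(Mul(Rational(1, 1641), 42), 1353), -553) = Add(Add(Rational(14, 547), 1353), -553) = Add(Rational(740105, 547), -553) = Rational(437614, 547)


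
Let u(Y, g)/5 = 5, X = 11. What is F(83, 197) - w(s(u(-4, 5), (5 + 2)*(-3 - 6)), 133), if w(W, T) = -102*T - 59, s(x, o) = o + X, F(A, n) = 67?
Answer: 13692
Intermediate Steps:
u(Y, g) = 25 (u(Y, g) = 5*5 = 25)
s(x, o) = 11 + o (s(x, o) = o + 11 = 11 + o)
w(W, T) = -59 - 102*T
F(83, 197) - w(s(u(-4, 5), (5 + 2)*(-3 - 6)), 133) = 67 - (-59 - 102*133) = 67 - (-59 - 13566) = 67 - 1*(-13625) = 67 + 13625 = 13692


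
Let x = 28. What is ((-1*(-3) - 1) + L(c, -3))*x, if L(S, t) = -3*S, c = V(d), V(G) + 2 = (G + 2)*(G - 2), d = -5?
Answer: -1540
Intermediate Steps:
V(G) = -2 + (-2 + G)*(2 + G) (V(G) = -2 + (G + 2)*(G - 2) = -2 + (2 + G)*(-2 + G) = -2 + (-2 + G)*(2 + G))
c = 19 (c = -6 + (-5)² = -6 + 25 = 19)
((-1*(-3) - 1) + L(c, -3))*x = ((-1*(-3) - 1) - 3*19)*28 = ((3 - 1) - 57)*28 = (2 - 57)*28 = -55*28 = -1540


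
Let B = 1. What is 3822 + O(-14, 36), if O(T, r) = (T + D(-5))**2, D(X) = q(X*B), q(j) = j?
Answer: 4183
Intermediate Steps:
D(X) = X (D(X) = X*1 = X)
O(T, r) = (-5 + T)**2 (O(T, r) = (T - 5)**2 = (-5 + T)**2)
3822 + O(-14, 36) = 3822 + (-5 - 14)**2 = 3822 + (-19)**2 = 3822 + 361 = 4183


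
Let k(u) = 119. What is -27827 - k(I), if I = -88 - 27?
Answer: -27946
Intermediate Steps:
I = -115
-27827 - k(I) = -27827 - 1*119 = -27827 - 119 = -27946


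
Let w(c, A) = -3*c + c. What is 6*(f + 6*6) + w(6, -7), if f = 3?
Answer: 222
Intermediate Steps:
w(c, A) = -2*c
6*(f + 6*6) + w(6, -7) = 6*(3 + 6*6) - 2*6 = 6*(3 + 36) - 12 = 6*39 - 12 = 234 - 12 = 222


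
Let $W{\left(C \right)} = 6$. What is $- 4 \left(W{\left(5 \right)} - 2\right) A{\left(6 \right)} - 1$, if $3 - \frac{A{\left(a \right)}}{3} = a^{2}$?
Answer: $1583$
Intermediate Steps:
$A{\left(a \right)} = 9 - 3 a^{2}$
$- 4 \left(W{\left(5 \right)} - 2\right) A{\left(6 \right)} - 1 = - 4 \left(6 - 2\right) \left(9 - 3 \cdot 6^{2}\right) - 1 = - 4 \cdot 4 \left(9 - 108\right) - 1 = - 4 \cdot 4 \left(-99\right) - 1 = \left(-4\right) \left(-396\right) - 1 = 1584 - 1 = 1583$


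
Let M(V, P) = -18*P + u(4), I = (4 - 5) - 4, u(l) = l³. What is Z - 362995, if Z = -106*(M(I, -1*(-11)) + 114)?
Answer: -360875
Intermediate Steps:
I = -5 (I = -1 - 4 = -5)
M(V, P) = 64 - 18*P (M(V, P) = -18*P + 4³ = -18*P + 64 = 64 - 18*P)
Z = 2120 (Z = -106*((64 - (-18)*(-11)) + 114) = -106*((64 - 18*11) + 114) = -106*((64 - 198) + 114) = -106*(-134 + 114) = -106*(-20) = 2120)
Z - 362995 = 2120 - 362995 = -360875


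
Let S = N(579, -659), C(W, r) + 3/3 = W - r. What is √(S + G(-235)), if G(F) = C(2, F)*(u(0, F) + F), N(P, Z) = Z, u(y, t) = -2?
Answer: I*√56591 ≈ 237.89*I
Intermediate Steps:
C(W, r) = -1 + W - r (C(W, r) = -1 + (W - r) = -1 + W - r)
S = -659
G(F) = (1 - F)*(-2 + F) (G(F) = (-1 + 2 - F)*(-2 + F) = (1 - F)*(-2 + F))
√(S + G(-235)) = √(-659 - (-1 - 235)*(-2 - 235)) = √(-659 - 1*(-236)*(-237)) = √(-659 - 55932) = √(-56591) = I*√56591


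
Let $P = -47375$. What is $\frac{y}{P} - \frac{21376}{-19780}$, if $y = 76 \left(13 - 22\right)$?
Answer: $\frac{51310876}{46853875} \approx 1.0951$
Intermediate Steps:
$y = -684$ ($y = 76 \left(-9\right) = -684$)
$\frac{y}{P} - \frac{21376}{-19780} = - \frac{684}{-47375} - \frac{21376}{-19780} = \left(-684\right) \left(- \frac{1}{47375}\right) - - \frac{5344}{4945} = \frac{684}{47375} + \frac{5344}{4945} = \frac{51310876}{46853875}$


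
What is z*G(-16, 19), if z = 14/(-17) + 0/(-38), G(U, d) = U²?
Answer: -3584/17 ≈ -210.82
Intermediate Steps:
z = -14/17 (z = 14*(-1/17) + 0*(-1/38) = -14/17 + 0 = -14/17 ≈ -0.82353)
z*G(-16, 19) = -14/17*(-16)² = -14/17*256 = -3584/17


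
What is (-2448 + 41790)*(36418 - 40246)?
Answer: -150601176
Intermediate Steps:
(-2448 + 41790)*(36418 - 40246) = 39342*(-3828) = -150601176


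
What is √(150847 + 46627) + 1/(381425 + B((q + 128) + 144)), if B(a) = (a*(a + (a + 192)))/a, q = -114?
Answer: 1/381933 + √197474 ≈ 444.38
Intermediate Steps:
B(a) = 192 + 2*a (B(a) = (a*(a + (192 + a)))/a = (a*(192 + 2*a))/a = 192 + 2*a)
√(150847 + 46627) + 1/(381425 + B((q + 128) + 144)) = √(150847 + 46627) + 1/(381425 + (192 + 2*((-114 + 128) + 144))) = √197474 + 1/(381425 + (192 + 2*(14 + 144))) = √197474 + 1/(381425 + (192 + 2*158)) = √197474 + 1/(381425 + (192 + 316)) = √197474 + 1/(381425 + 508) = √197474 + 1/381933 = 1/381933 + √197474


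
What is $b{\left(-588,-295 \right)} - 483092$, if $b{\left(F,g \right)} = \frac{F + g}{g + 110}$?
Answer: $- \frac{89371137}{185} \approx -4.8309 \cdot 10^{5}$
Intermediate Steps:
$b{\left(F,g \right)} = \frac{F + g}{110 + g}$
$b{\left(-588,-295 \right)} - 483092 = \frac{-588 - 295}{110 - 295} - 483092 = \frac{1}{-185} \left(-883\right) - 483092 = \left(- \frac{1}{185}\right) \left(-883\right) - 483092 = \frac{883}{185} - 483092 = - \frac{89371137}{185}$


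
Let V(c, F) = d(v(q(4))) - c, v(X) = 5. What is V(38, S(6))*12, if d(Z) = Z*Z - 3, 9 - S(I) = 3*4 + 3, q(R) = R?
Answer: -192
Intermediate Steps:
S(I) = -6 (S(I) = 9 - (3*4 + 3) = 9 - (12 + 3) = 9 - 1*15 = 9 - 15 = -6)
d(Z) = -3 + Z² (d(Z) = Z² - 3 = -3 + Z²)
V(c, F) = 22 - c (V(c, F) = (-3 + 5²) - c = (-3 + 25) - c = 22 - c)
V(38, S(6))*12 = (22 - 1*38)*12 = (22 - 38)*12 = -16*12 = -192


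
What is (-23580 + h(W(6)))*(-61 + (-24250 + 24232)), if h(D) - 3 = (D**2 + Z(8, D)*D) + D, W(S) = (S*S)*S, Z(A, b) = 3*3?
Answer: -1993881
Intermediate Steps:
Z(A, b) = 9
W(S) = S**3 (W(S) = S**2*S = S**3)
h(D) = 3 + D**2 + 10*D (h(D) = 3 + ((D**2 + 9*D) + D) = 3 + (D**2 + 10*D) = 3 + D**2 + 10*D)
(-23580 + h(W(6)))*(-61 + (-24250 + 24232)) = (-23580 + (3 + (6**3)**2 + 10*6**3))*(-61 + (-24250 + 24232)) = (-23580 + (3 + 216**2 + 10*216))*(-61 - 18) = (-23580 + (3 + 46656 + 2160))*(-79) = (-23580 + 48819)*(-79) = 25239*(-79) = -1993881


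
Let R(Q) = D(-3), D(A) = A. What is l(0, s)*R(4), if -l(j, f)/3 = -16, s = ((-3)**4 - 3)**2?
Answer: -144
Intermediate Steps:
s = 6084 (s = (81 - 3)**2 = 78**2 = 6084)
l(j, f) = 48 (l(j, f) = -3*(-16) = 48)
R(Q) = -3
l(0, s)*R(4) = 48*(-3) = -144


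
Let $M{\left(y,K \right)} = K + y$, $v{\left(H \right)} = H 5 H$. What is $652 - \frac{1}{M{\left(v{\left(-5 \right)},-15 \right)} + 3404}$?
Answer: $\frac{2291127}{3514} \approx 652.0$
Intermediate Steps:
$v{\left(H \right)} = 5 H^{2}$ ($v{\left(H \right)} = 5 H H = 5 H^{2}$)
$652 - \frac{1}{M{\left(v{\left(-5 \right)},-15 \right)} + 3404} = 652 - \frac{1}{\left(-15 + 5 \left(-5\right)^{2}\right) + 3404} = 652 - \frac{1}{\left(-15 + 5 \cdot 25\right) + 3404} = 652 - \frac{1}{\left(-15 + 125\right) + 3404} = 652 - \frac{1}{110 + 3404} = 652 - \frac{1}{3514} = \frac{2291127}{3514}$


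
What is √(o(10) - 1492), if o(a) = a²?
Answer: 4*I*√87 ≈ 37.31*I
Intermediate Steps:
√(o(10) - 1492) = √(10² - 1492) = √(100 - 1492) = √(-1392) = 4*I*√87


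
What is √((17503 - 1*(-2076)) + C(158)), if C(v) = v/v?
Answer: 2*√4895 ≈ 139.93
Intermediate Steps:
C(v) = 1
√((17503 - 1*(-2076)) + C(158)) = √((17503 - 1*(-2076)) + 1) = √((17503 + 2076) + 1) = √(19579 + 1) = √19580 = 2*√4895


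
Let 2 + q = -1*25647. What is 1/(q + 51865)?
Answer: 1/26216 ≈ 3.8145e-5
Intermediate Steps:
q = -25649 (q = -2 - 1*25647 = -2 - 25647 = -25649)
1/(q + 51865) = 1/(-25649 + 51865) = 1/26216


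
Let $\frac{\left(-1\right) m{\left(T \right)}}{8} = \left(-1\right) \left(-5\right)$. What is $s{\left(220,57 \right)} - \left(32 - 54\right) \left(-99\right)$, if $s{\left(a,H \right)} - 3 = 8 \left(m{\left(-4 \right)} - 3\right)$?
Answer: $-2519$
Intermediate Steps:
$m{\left(T \right)} = -40$ ($m{\left(T \right)} = - 8 \left(\left(-1\right) \left(-5\right)\right) = \left(-8\right) 5 = -40$)
$s{\left(a,H \right)} = -341$ ($s{\left(a,H \right)} = 3 + 8 \left(-40 - 3\right) = 3 + 8 \left(-43\right) = 3 - 344 = -341$)
$s{\left(220,57 \right)} - \left(32 - 54\right) \left(-99\right) = -341 - \left(32 - 54\right) \left(-99\right) = -341 - \left(-22\right) \left(-99\right) = -341 - 2178 = -2519$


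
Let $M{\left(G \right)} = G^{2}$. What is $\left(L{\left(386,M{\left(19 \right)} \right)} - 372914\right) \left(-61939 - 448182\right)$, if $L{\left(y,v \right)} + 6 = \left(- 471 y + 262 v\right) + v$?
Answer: $234544963743$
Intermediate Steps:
$L{\left(y,v \right)} = -6 - 471 y + 263 v$ ($L{\left(y,v \right)} = -6 + \left(\left(- 471 y + 262 v\right) + v\right) = -6 + \left(- 471 y + 263 v\right) = -6 - 471 y + 263 v$)
$\left(L{\left(386,M{\left(19 \right)} \right)} - 372914\right) \left(-61939 - 448182\right) = \left(\left(-6 - 181806 + 263 \cdot 19^{2}\right) - 372914\right) \left(-61939 - 448182\right) = \left(\left(-6 - 181806 + 263 \cdot 361\right) - 372914\right) \left(-510121\right) = \left(\left(-6 - 181806 + 94943\right) - 372914\right) \left(-510121\right) = \left(-86869 - 372914\right) \left(-510121\right) = \left(-459783\right) \left(-510121\right) = 234544963743$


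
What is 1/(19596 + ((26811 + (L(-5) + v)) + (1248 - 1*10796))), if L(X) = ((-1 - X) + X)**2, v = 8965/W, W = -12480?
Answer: 2496/92000767 ≈ 2.7130e-5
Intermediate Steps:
v = -1793/2496 (v = 8965/(-12480) = 8965*(-1/12480) = -1793/2496 ≈ -0.71835)
L(X) = 1 (L(X) = (-1)**2 = 1)
1/(19596 + ((26811 + (L(-5) + v)) + (1248 - 1*10796))) = 1/(19596 + ((26811 + (1 - 1793/2496)) + (1248 - 1*10796))) = 1/(19596 + ((26811 + 703/2496) + (1248 - 10796))) = 1/(19596 + (66920959/2496 - 9548)) = 1/(19596 + 43089151/2496) = 1/(92000767/2496) = 2496/92000767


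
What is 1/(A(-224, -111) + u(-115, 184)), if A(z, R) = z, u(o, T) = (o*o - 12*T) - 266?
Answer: 1/10527 ≈ 9.4994e-5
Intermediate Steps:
u(o, T) = -266 + o² - 12*T (u(o, T) = (o² - 12*T) - 266 = -266 + o² - 12*T)
1/(A(-224, -111) + u(-115, 184)) = 1/(-224 + (-266 + (-115)² - 12*184)) = 1/(-224 + (-266 + 13225 - 2208)) = 1/(-224 + 10751) = 1/10527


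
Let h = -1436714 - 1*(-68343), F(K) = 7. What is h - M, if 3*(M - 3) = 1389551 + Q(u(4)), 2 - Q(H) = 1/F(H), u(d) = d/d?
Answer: -12820908/7 ≈ -1.8316e+6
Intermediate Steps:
u(d) = 1
Q(H) = 13/7 (Q(H) = 2 - 1/7 = 2 - 1*⅐ = 2 - ⅐ = 13/7)
h = -1368371 (h = -1436714 + 68343 = -1368371)
M = 3242311/7 (M = 3 + (1389551 + 13/7)/3 = 3 + (⅓)*(9726870/7) = 3 + 3242290/7 = 3242311/7 ≈ 4.6319e+5)
h - M = -1368371 - 1*3242311/7 = -1368371 - 3242311/7 = -12820908/7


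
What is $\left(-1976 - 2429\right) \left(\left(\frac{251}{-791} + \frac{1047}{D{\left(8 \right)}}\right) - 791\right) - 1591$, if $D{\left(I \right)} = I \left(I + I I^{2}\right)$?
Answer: $\frac{2292239062591}{658112} \approx 3.4831 \cdot 10^{6}$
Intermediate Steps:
$D{\left(I \right)} = I \left(I + I^{3}\right)$
$\left(-1976 - 2429\right) \left(\left(\frac{251}{-791} + \frac{1047}{D{\left(8 \right)}}\right) - 791\right) - 1591 = \left(-1976 - 2429\right) \left(\left(\frac{251}{-791} + \frac{1047}{8^{2} + 8^{4}}\right) - 791\right) - 1591 = - 4405 \left(\left(251 \left(- \frac{1}{791}\right) + \frac{1047}{64 + 4096}\right) - 791\right) - 1591 = - 4405 \left(\left(- \frac{251}{791} + \frac{1047}{4160}\right) - 791\right) - 1591 = - 4405 \left(- \frac{215983}{3290560} - 791\right) - 1591 = \left(-4405\right) \left(- \frac{2603048943}{3290560}\right) - 1591 = \frac{2293286118783}{658112} - 1591 = \frac{2292239062591}{658112}$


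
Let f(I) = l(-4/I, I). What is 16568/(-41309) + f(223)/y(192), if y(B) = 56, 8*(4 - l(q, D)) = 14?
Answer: -3339451/9253216 ≈ -0.36090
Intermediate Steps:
l(q, D) = 9/4 (l(q, D) = 4 - ⅛*14 = 4 - 7/4 = 9/4)
f(I) = 9/4
16568/(-41309) + f(223)/y(192) = 16568/(-41309) + (9/4)/56 = 16568*(-1/41309) + (9/4)*(1/56) = -16568/41309 + 9/224 = -3339451/9253216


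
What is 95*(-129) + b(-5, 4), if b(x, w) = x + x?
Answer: -12265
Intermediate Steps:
b(x, w) = 2*x
95*(-129) + b(-5, 4) = 95*(-129) + 2*(-5) = -12255 - 10 = -12265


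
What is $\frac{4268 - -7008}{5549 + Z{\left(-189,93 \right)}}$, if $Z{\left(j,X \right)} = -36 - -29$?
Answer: $\frac{5638}{2771} \approx 2.0346$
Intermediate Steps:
$Z{\left(j,X \right)} = -7$ ($Z{\left(j,X \right)} = -36 + 29 = -7$)
$\frac{4268 - -7008}{5549 + Z{\left(-189,93 \right)}} = \frac{4268 - -7008}{5549 - 7} = \frac{4268 + 7008}{5542} = 11276 \cdot \frac{1}{5542} = \frac{5638}{2771}$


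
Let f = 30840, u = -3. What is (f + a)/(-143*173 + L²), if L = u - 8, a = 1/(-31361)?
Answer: -967173239/772045098 ≈ -1.2527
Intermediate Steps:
a = -1/31361 ≈ -3.1887e-5
L = -11 (L = -3 - 8 = -11)
(f + a)/(-143*173 + L²) = (30840 - 1/31361)/(-143*173 + (-11)²) = 967173239/(31361*(-24739 + 121)) = (967173239/31361)/(-24618) = (967173239/31361)*(-1/24618) = -967173239/772045098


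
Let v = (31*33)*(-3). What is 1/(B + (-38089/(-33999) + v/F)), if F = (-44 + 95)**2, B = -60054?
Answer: -9825711/590073834332 ≈ -1.6652e-5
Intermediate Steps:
v = -3069 (v = 1023*(-3) = -3069)
F = 2601 (F = 51**2 = 2601)
1/(B + (-38089/(-33999) + v/F)) = 1/(-60054 + (-38089/(-33999) - 3069/2601)) = 1/(-60054 + (-38089*(-1/33999) - 3069*1/2601)) = 1/(-60054 + (38089/33999 - 341/289)) = 1/(-60054 - 585938/9825711) = 1/(-590073834332/9825711) = -9825711/590073834332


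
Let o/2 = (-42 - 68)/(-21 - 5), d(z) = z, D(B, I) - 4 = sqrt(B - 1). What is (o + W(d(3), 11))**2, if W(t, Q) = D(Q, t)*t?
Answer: 85966/169 + 1596*sqrt(10)/13 ≈ 896.91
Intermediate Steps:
D(B, I) = 4 + sqrt(-1 + B) (D(B, I) = 4 + sqrt(B - 1) = 4 + sqrt(-1 + B))
W(t, Q) = t*(4 + sqrt(-1 + Q)) (W(t, Q) = (4 + sqrt(-1 + Q))*t = t*(4 + sqrt(-1 + Q)))
o = 110/13 (o = 2*((-42 - 68)/(-21 - 5)) = 2*(-110/(-26)) = 2*(-110*(-1/26)) = 2*(55/13) = 110/13 ≈ 8.4615)
(o + W(d(3), 11))**2 = (110/13 + 3*(4 + sqrt(-1 + 11)))**2 = (110/13 + 3*(4 + sqrt(10)))**2 = (110/13 + (12 + 3*sqrt(10)))**2 = (266/13 + 3*sqrt(10))**2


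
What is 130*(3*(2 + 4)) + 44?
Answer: 2384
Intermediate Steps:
130*(3*(2 + 4)) + 44 = 130*(3*6) + 44 = 130*18 + 44 = 2340 + 44 = 2384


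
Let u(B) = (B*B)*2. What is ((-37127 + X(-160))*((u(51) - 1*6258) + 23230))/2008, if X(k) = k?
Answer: -413400969/1004 ≈ -4.1175e+5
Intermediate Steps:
u(B) = 2*B² (u(B) = B²*2 = 2*B²)
((-37127 + X(-160))*((u(51) - 1*6258) + 23230))/2008 = ((-37127 - 160)*((2*51² - 1*6258) + 23230))/2008 = -37287*((2*2601 - 6258) + 23230)*(1/2008) = -37287*((5202 - 6258) + 23230)*(1/2008) = -37287*(-1056 + 23230)*(1/2008) = -37287*22174*(1/2008) = -826801938*1/2008 = -413400969/1004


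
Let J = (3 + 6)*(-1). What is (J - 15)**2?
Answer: 576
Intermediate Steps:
J = -9 (J = 9*(-1) = -9)
(J - 15)**2 = (-9 - 15)**2 = (-24)**2 = 576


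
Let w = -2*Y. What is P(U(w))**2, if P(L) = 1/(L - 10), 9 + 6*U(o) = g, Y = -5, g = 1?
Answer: 9/1156 ≈ 0.0077855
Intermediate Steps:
w = 10 (w = -2*(-5) = 10)
U(o) = -4/3 (U(o) = -3/2 + (1/6)*1 = -3/2 + 1/6 = -4/3)
P(L) = 1/(-10 + L)
P(U(w))**2 = (1/(-10 - 4/3))**2 = (1/(-34/3))**2 = (-3/34)**2 = 9/1156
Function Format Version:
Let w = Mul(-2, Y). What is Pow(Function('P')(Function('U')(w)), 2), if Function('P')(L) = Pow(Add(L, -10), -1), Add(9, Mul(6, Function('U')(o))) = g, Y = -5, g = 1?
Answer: Rational(9, 1156) ≈ 0.0077855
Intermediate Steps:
w = 10 (w = Mul(-2, -5) = 10)
Function('U')(o) = Rational(-4, 3) (Function('U')(o) = Add(Rational(-3, 2), Mul(Rational(1, 6), 1)) = Add(Rational(-3, 2), Rational(1, 6)) = Rational(-4, 3))
Function('P')(L) = Pow(Add(-10, L), -1)
Pow(Function('P')(Function('U')(w)), 2) = Pow(Pow(Add(-10, Rational(-4, 3)), -1), 2) = Pow(Pow(Rational(-34, 3), -1), 2) = Pow(Rational(-3, 34), 2) = Rational(9, 1156)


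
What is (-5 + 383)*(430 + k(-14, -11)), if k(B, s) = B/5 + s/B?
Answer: 808893/5 ≈ 1.6178e+5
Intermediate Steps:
k(B, s) = B/5 + s/B (k(B, s) = B*(⅕) + s/B = B/5 + s/B)
(-5 + 383)*(430 + k(-14, -11)) = (-5 + 383)*(430 + ((⅕)*(-14) - 11/(-14))) = 378*(430 + (-14/5 - 11*(-1/14))) = 378*(430 + (-14/5 + 11/14)) = 378*(430 - 141/70) = 378*(29959/70) = 808893/5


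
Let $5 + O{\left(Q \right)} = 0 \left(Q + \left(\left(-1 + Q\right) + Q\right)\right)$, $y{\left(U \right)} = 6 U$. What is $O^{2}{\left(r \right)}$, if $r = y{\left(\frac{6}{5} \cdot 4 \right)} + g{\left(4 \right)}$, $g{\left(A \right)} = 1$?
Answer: $25$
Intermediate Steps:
$r = \frac{149}{5}$ ($r = 6 \cdot \frac{6}{5} \cdot 4 + 1 = 6 \cdot \frac{24}{5} + 1 = \frac{144}{5} + 1 = \frac{149}{5} \approx 29.8$)
$O{\left(Q \right)} = -5$ ($O{\left(Q \right)} = -5 + 0 \left(Q + \left(\left(-1 + Q\right) + Q\right)\right) = -5 + 0 \left(Q + \left(-1 + 2 Q\right)\right) = -5 + 0 \left(-1 + 3 Q\right) = -5 + 0 = -5$)
$O^{2}{\left(r \right)} = \left(-5\right)^{2} = 25$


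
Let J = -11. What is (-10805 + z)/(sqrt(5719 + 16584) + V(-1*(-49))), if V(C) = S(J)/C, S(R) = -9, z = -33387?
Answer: -9744336/26774711 - 53052496*sqrt(22303)/26774711 ≈ -296.28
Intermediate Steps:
V(C) = -9/C
(-10805 + z)/(sqrt(5719 + 16584) + V(-1*(-49))) = (-10805 - 33387)/(sqrt(5719 + 16584) - 9/((-1*(-49)))) = -44192/(sqrt(22303) - 9/49) = -44192/(-9/49 + sqrt(22303))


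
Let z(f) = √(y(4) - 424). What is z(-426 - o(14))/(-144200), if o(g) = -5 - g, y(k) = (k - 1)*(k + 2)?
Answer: -I*√406/144200 ≈ -0.00013973*I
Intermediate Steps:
y(k) = (-1 + k)*(2 + k)
z(f) = I*√406 (z(f) = √((-2 + 4 + 4²) - 424) = √((-2 + 4 + 16) - 424) = √(18 - 424) = √(-406) = I*√406)
z(-426 - o(14))/(-144200) = (I*√406)/(-144200) = (I*√406)*(-1/144200) = -I*√406/144200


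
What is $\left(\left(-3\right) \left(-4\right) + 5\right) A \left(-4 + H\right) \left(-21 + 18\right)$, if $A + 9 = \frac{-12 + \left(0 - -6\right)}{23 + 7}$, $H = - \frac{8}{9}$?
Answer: $- \frac{34408}{15} \approx -2293.9$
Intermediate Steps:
$H = - \frac{8}{9}$ ($H = \left(-8\right) \frac{1}{9} = - \frac{8}{9} \approx -0.88889$)
$A = - \frac{46}{5}$ ($A = -9 + \frac{-12 + \left(0 - -6\right)}{23 + 7} = -9 + \frac{-12 + \left(0 + 6\right)}{30} = -9 + \left(-12 + 6\right) \frac{1}{30} = -9 - \frac{1}{5} = - \frac{46}{5} \approx -9.2$)
$\left(\left(-3\right) \left(-4\right) + 5\right) A \left(-4 + H\right) \left(-21 + 18\right) = \left(\left(-3\right) \left(-4\right) + 5\right) \left(- \frac{46}{5}\right) \left(-4 - \frac{8}{9}\right) \left(-21 + 18\right) = \left(12 + 5\right) \left(- \frac{46}{5}\right) \left(\left(- \frac{44}{9}\right) \left(-3\right)\right) = 17 \left(- \frac{46}{5}\right) \frac{44}{3} = \left(- \frac{782}{5}\right) \frac{44}{3} = - \frac{34408}{15}$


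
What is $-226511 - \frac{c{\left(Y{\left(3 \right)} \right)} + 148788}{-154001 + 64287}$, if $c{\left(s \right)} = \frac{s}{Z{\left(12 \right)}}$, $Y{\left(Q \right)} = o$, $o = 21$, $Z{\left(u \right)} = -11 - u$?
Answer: $- \frac{467384358539}{2063422} \approx -2.2651 \cdot 10^{5}$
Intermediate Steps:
$Y{\left(Q \right)} = 21$
$c{\left(s \right)} = - \frac{s}{23}$ ($c{\left(s \right)} = \frac{s}{-11 - 12} = \frac{s}{-23} = s \left(- \frac{1}{23}\right) = - \frac{s}{23}$)
$-226511 - \frac{c{\left(Y{\left(3 \right)} \right)} + 148788}{-154001 + 64287} = -226511 - \frac{\left(- \frac{1}{23}\right) 21 + 148788}{-154001 + 64287} = -226511 - \frac{- \frac{21}{23} + 148788}{-89714} = -226511 - \frac{3422103}{23} \left(- \frac{1}{89714}\right) = -226511 - - \frac{3422103}{2063422} = -226511 + \frac{3422103}{2063422} = - \frac{467384358539}{2063422}$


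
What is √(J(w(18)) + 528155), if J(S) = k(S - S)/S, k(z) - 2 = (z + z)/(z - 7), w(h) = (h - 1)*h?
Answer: 2*√343432793/51 ≈ 726.74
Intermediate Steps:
w(h) = h*(-1 + h) (w(h) = (-1 + h)*h = h*(-1 + h))
k(z) = 2 + 2*z/(-7 + z) (k(z) = 2 + (z + z)/(z - 7) = 2 + (2*z)/(-7 + z) = 2 + 2*z/(-7 + z))
J(S) = 2/S (J(S) = (2*(-7 + 2*(S - S))/(-7 + (S - S)))/S = (2*(-7 + 2*0)/(-7 + 0))/S = (2*(-7 + 0)/(-7))/S = (2*(-⅐)*(-7))/S = 2/S)
√(J(w(18)) + 528155) = √(2/((18*(-1 + 18))) + 528155) = √(2/((18*17)) + 528155) = √(2/306 + 528155) = √(2*(1/306) + 528155) = √(1/153 + 528155) = √(80807716/153) = 2*√343432793/51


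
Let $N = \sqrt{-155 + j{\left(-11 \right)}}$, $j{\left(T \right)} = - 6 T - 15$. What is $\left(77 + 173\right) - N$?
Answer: $250 - 2 i \sqrt{26} \approx 250.0 - 10.198 i$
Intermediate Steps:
$j{\left(T \right)} = -15 - 6 T$
$N = 2 i \sqrt{26}$ ($N = \sqrt{-155 - -51} = \sqrt{-155 + \left(-15 + 66\right)} = \sqrt{-155 + 51} = \sqrt{-104} = 2 i \sqrt{26} \approx 10.198 i$)
$\left(77 + 173\right) - N = \left(77 + 173\right) - 2 i \sqrt{26} = 250 - 2 i \sqrt{26}$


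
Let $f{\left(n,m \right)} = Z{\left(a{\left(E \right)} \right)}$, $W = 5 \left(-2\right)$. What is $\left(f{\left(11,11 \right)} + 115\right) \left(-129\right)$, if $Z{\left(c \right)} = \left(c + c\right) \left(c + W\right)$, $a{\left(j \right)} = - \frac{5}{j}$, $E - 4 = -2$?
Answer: $- \frac{45795}{2} \approx -22898.0$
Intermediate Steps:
$E = 2$ ($E = 4 - 2 = 2$)
$W = -10$
$Z{\left(c \right)} = 2 c \left(-10 + c\right)$ ($Z{\left(c \right)} = \left(c + c\right) \left(c - 10\right) = 2 c \left(-10 + c\right)$)
$f{\left(n,m \right)} = \frac{125}{2}$ ($f{\left(n,m \right)} = 2 \left(- \frac{5}{2}\right) \left(-10 - \frac{5}{2}\right) = 2 \left(- \frac{5}{2}\right) \left(- \frac{25}{2}\right) = \frac{125}{2}$)
$\left(f{\left(11,11 \right)} + 115\right) \left(-129\right) = \left(\frac{125}{2} + 115\right) \left(-129\right) = \frac{355}{2} \left(-129\right) = - \frac{45795}{2}$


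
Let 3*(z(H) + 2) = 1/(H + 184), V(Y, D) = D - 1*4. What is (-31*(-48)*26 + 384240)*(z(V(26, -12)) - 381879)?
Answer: -1130557167102/7 ≈ -1.6151e+11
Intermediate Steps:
V(Y, D) = -4 + D (V(Y, D) = D - 4 = -4 + D)
z(H) = -2 + 1/(3*(184 + H)) (z(H) = -2 + 1/(3*(H + 184)) = -2 + 1/(3*(184 + H)))
(-31*(-48)*26 + 384240)*(z(V(26, -12)) - 381879) = (-31*(-48)*26 + 384240)*((-1103 - 6*(-4 - 12))/(3*(184 + (-4 - 12))) - 381879) = (1488*26 + 384240)*((-1103 - 6*(-16))/(3*(184 - 16)) - 381879) = (38688 + 384240)*((⅓)*(-1103 + 96)/168 - 381879) = 422928*((⅓)*(1/168)*(-1007) - 381879) = 422928*(-1007/504 - 381879) = 422928*(-192468023/504) = -1130557167102/7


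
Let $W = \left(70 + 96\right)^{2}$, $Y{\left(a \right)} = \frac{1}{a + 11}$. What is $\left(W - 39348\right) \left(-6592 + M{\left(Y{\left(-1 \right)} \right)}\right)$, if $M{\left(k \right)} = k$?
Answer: $\frac{388658424}{5} \approx 7.7732 \cdot 10^{7}$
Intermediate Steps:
$Y{\left(a \right)} = \frac{1}{11 + a}$
$W = 27556$ ($W = 166^{2} = 27556$)
$\left(W - 39348\right) \left(-6592 + M{\left(Y{\left(-1 \right)} \right)}\right) = \left(27556 - 39348\right) \left(-6592 + \frac{1}{11 - 1}\right) = - 11792 \left(-6592 + \frac{1}{10}\right) = \left(-11792\right) \left(- \frac{65919}{10}\right) = \frac{388658424}{5}$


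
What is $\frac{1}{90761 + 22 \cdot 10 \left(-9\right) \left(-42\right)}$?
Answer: $\frac{1}{173921} \approx 5.7497 \cdot 10^{-6}$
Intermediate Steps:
$\frac{1}{90761 + 22 \cdot 10 \left(-9\right) \left(-42\right)} = \frac{1}{90761 + 22 \left(-90\right) \left(-42\right)} = \frac{1}{90761 - -83160} = \frac{1}{90761 + 83160} = \frac{1}{173921}$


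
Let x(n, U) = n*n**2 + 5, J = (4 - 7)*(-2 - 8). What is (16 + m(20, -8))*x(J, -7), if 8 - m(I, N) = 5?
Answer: 513095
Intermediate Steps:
m(I, N) = 3 (m(I, N) = 8 - 1*5 = 8 - 5 = 3)
J = 30 (J = -3*(-10) = 30)
x(n, U) = 5 + n**3 (x(n, U) = n**3 + 5 = 5 + n**3)
(16 + m(20, -8))*x(J, -7) = (16 + 3)*(5 + 30**3) = 19*(5 + 27000) = 19*27005 = 513095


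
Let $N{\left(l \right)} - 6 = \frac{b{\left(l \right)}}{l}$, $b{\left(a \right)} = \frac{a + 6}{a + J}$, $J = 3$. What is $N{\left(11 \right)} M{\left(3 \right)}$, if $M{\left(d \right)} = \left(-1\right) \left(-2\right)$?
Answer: $\frac{941}{77} \approx 12.221$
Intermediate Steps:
$M{\left(d \right)} = 2$
$b{\left(a \right)} = \frac{6 + a}{3 + a}$ ($b{\left(a \right)} = \frac{a + 6}{a + 3} = \frac{6 + a}{3 + a}$)
$N{\left(l \right)} = 6 + \frac{6 + l}{l \left(3 + l\right)}$ ($N{\left(l \right)} = 6 + \frac{\frac{1}{3 + l} \left(6 + l\right)}{l} = 6 + \frac{6 + l}{l \left(3 + l\right)}$)
$N{\left(11 \right)} M{\left(3 \right)} = \frac{6 + 11 + 6 \cdot 11 \left(3 + 11\right)}{11 \left(3 + 11\right)} 2 = \frac{6 + 11 + 6 \cdot 11 \cdot 14}{11 \cdot 14} \cdot 2 = \frac{1}{11} \cdot \frac{1}{14} \left(6 + 11 + 924\right) 2 = \frac{1}{11} \cdot \frac{1}{14} \cdot 941 \cdot 2 = \frac{941}{154} \cdot 2 = \frac{941}{77}$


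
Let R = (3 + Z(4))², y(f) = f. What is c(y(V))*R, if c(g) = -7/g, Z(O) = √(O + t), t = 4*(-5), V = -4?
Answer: -49/4 + 42*I ≈ -12.25 + 42.0*I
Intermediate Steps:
t = -20
Z(O) = √(-20 + O) (Z(O) = √(O - 20) = √(-20 + O))
R = (3 + 4*I)² (R = (3 + √(-20 + 4))² = (3 + √(-16))² = (3 + 4*I)² ≈ -7.0 + 24.0*I)
c(y(V))*R = (-7/(-4))*(-7 + 24*I) = (-7*(-¼))*(-7 + 24*I) = 7*(-7 + 24*I)/4 = -49/4 + 42*I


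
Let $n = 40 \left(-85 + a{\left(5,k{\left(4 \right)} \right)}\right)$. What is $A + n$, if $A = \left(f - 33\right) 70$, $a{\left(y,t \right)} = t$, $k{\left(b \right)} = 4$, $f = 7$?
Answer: $-5060$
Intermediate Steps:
$n = -3240$ ($n = 40 \left(-85 + 4\right) = 40 \left(-81\right) = -3240$)
$A = -1820$ ($A = \left(7 - 33\right) 70 = \left(-26\right) 70 = -1820$)
$A + n = -1820 - 3240 = -5060$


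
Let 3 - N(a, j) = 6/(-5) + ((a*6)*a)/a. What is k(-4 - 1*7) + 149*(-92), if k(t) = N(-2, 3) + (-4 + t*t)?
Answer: -67874/5 ≈ -13575.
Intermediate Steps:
N(a, j) = 21/5 - 6*a (N(a, j) = 3 - (6/(-5) + ((a*6)*a)/a) = 3 - (6*(-⅕) + ((6*a)*a)/a) = 3 - (-6/5 + (6*a²)/a) = 3 - (-6/5 + 6*a) = 3 + (6/5 - 6*a) = 21/5 - 6*a)
k(t) = 61/5 + t² (k(t) = (21/5 - 6*(-2)) + (-4 + t*t) = (21/5 + 12) + (-4 + t²) = 81/5 + (-4 + t²) = 61/5 + t²)
k(-4 - 1*7) + 149*(-92) = (61/5 + (-4 - 1*7)²) + 149*(-92) = (61/5 + (-4 - 7)²) - 13708 = (61/5 + (-11)²) - 13708 = (61/5 + 121) - 13708 = 666/5 - 13708 = -67874/5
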